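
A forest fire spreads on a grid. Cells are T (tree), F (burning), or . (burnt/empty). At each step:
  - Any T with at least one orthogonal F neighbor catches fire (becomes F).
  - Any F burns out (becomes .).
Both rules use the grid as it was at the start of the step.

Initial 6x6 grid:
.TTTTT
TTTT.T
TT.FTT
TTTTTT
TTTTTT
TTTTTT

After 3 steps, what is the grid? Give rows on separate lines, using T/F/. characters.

Step 1: 3 trees catch fire, 1 burn out
  .TTTTT
  TTTF.T
  TT..FT
  TTTFTT
  TTTTTT
  TTTTTT
Step 2: 6 trees catch fire, 3 burn out
  .TTFTT
  TTF..T
  TT...F
  TTF.FT
  TTTFTT
  TTTTTT
Step 3: 9 trees catch fire, 6 burn out
  .TF.FT
  TF...F
  TT....
  TF...F
  TTF.FT
  TTTFTT

.TF.FT
TF...F
TT....
TF...F
TTF.FT
TTTFTT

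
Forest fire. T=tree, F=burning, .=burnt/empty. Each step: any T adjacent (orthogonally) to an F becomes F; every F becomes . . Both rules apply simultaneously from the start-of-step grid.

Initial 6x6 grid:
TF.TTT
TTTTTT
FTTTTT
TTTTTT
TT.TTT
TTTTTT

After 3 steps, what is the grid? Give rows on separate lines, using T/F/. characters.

Step 1: 5 trees catch fire, 2 burn out
  F..TTT
  FFTTTT
  .FTTTT
  FTTTTT
  TT.TTT
  TTTTTT
Step 2: 4 trees catch fire, 5 burn out
  ...TTT
  ..FTTT
  ..FTTT
  .FTTTT
  FT.TTT
  TTTTTT
Step 3: 5 trees catch fire, 4 burn out
  ...TTT
  ...FTT
  ...FTT
  ..FTTT
  .F.TTT
  FTTTTT

...TTT
...FTT
...FTT
..FTTT
.F.TTT
FTTTTT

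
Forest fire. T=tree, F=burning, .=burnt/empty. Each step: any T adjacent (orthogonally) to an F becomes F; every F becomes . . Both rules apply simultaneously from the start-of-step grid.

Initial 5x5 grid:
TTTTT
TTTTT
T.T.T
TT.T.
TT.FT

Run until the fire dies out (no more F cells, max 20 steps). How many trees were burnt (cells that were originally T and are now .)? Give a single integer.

Step 1: +2 fires, +1 burnt (F count now 2)
Step 2: +0 fires, +2 burnt (F count now 0)
Fire out after step 2
Initially T: 19, now '.': 8
Total burnt (originally-T cells now '.'): 2

Answer: 2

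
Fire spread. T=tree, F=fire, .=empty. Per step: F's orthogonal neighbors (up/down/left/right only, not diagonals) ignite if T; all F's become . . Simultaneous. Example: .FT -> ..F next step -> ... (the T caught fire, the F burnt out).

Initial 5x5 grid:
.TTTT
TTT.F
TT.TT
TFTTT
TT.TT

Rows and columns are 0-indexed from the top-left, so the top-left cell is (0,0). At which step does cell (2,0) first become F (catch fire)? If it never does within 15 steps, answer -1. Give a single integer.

Step 1: cell (2,0)='T' (+6 fires, +2 burnt)
Step 2: cell (2,0)='F' (+7 fires, +6 burnt)
  -> target ignites at step 2
Step 3: cell (2,0)='.' (+6 fires, +7 burnt)
Step 4: cell (2,0)='.' (+0 fires, +6 burnt)
  fire out at step 4

2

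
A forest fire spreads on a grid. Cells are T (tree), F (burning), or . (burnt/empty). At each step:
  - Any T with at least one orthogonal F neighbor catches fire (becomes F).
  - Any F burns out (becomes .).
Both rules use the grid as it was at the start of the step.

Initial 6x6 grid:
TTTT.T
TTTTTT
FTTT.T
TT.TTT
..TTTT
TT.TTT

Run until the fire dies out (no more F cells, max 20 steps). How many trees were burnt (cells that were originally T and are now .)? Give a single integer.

Answer: 27

Derivation:
Step 1: +3 fires, +1 burnt (F count now 3)
Step 2: +4 fires, +3 burnt (F count now 4)
Step 3: +3 fires, +4 burnt (F count now 3)
Step 4: +3 fires, +3 burnt (F count now 3)
Step 5: +4 fires, +3 burnt (F count now 4)
Step 6: +5 fires, +4 burnt (F count now 5)
Step 7: +4 fires, +5 burnt (F count now 4)
Step 8: +1 fires, +4 burnt (F count now 1)
Step 9: +0 fires, +1 burnt (F count now 0)
Fire out after step 9
Initially T: 29, now '.': 34
Total burnt (originally-T cells now '.'): 27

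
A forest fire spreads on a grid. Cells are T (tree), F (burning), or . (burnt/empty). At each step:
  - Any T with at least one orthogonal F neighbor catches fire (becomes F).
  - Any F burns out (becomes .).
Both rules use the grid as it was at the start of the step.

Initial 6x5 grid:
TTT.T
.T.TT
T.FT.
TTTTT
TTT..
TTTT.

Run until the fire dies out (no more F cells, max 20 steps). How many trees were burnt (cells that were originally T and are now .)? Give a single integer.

Step 1: +2 fires, +1 burnt (F count now 2)
Step 2: +4 fires, +2 burnt (F count now 4)
Step 3: +5 fires, +4 burnt (F count now 5)
Step 4: +5 fires, +5 burnt (F count now 5)
Step 5: +1 fires, +5 burnt (F count now 1)
Step 6: +0 fires, +1 burnt (F count now 0)
Fire out after step 6
Initially T: 21, now '.': 26
Total burnt (originally-T cells now '.'): 17

Answer: 17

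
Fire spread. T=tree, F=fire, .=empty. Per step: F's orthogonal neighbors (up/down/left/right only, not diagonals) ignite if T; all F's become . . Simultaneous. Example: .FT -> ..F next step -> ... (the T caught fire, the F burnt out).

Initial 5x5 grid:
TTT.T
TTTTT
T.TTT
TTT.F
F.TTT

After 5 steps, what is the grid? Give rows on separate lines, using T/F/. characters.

Step 1: 3 trees catch fire, 2 burn out
  TTT.T
  TTTTT
  T.TTF
  FTT..
  ..TTF
Step 2: 5 trees catch fire, 3 burn out
  TTT.T
  TTTTF
  F.TF.
  .FT..
  ..TF.
Step 3: 6 trees catch fire, 5 burn out
  TTT.F
  FTTF.
  ..F..
  ..F..
  ..F..
Step 4: 3 trees catch fire, 6 burn out
  FTT..
  .FF..
  .....
  .....
  .....
Step 5: 2 trees catch fire, 3 burn out
  .FF..
  .....
  .....
  .....
  .....

.FF..
.....
.....
.....
.....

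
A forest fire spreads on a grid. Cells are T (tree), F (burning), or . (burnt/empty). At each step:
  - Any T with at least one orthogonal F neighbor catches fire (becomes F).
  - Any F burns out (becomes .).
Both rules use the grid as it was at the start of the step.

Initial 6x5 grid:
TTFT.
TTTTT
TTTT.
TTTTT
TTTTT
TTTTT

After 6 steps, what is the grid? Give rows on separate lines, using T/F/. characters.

Step 1: 3 trees catch fire, 1 burn out
  TF.F.
  TTFTT
  TTTT.
  TTTTT
  TTTTT
  TTTTT
Step 2: 4 trees catch fire, 3 burn out
  F....
  TF.FT
  TTFT.
  TTTTT
  TTTTT
  TTTTT
Step 3: 5 trees catch fire, 4 burn out
  .....
  F...F
  TF.F.
  TTFTT
  TTTTT
  TTTTT
Step 4: 4 trees catch fire, 5 burn out
  .....
  .....
  F....
  TF.FT
  TTFTT
  TTTTT
Step 5: 5 trees catch fire, 4 burn out
  .....
  .....
  .....
  F...F
  TF.FT
  TTFTT
Step 6: 4 trees catch fire, 5 burn out
  .....
  .....
  .....
  .....
  F...F
  TF.FT

.....
.....
.....
.....
F...F
TF.FT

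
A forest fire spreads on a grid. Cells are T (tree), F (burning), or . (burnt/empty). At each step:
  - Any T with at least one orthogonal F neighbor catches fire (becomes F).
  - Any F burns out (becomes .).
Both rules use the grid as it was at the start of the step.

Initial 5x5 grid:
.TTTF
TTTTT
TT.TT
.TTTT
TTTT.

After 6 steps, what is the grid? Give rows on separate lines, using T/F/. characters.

Step 1: 2 trees catch fire, 1 burn out
  .TTF.
  TTTTF
  TT.TT
  .TTTT
  TTTT.
Step 2: 3 trees catch fire, 2 burn out
  .TF..
  TTTF.
  TT.TF
  .TTTT
  TTTT.
Step 3: 4 trees catch fire, 3 burn out
  .F...
  TTF..
  TT.F.
  .TTTF
  TTTT.
Step 4: 2 trees catch fire, 4 burn out
  .....
  TF...
  TT...
  .TTF.
  TTTT.
Step 5: 4 trees catch fire, 2 burn out
  .....
  F....
  TF...
  .TF..
  TTTF.
Step 6: 3 trees catch fire, 4 burn out
  .....
  .....
  F....
  .F...
  TTF..

.....
.....
F....
.F...
TTF..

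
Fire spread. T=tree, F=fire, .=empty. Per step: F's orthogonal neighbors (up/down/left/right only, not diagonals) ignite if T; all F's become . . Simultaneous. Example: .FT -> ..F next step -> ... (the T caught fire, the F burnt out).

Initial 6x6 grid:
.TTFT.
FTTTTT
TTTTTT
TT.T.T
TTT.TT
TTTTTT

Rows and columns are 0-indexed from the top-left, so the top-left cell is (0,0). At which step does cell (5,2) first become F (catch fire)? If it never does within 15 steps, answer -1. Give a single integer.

Step 1: cell (5,2)='T' (+5 fires, +2 burnt)
Step 2: cell (5,2)='T' (+6 fires, +5 burnt)
Step 3: cell (5,2)='T' (+6 fires, +6 burnt)
Step 4: cell (5,2)='T' (+3 fires, +6 burnt)
Step 5: cell (5,2)='T' (+3 fires, +3 burnt)
Step 6: cell (5,2)='F' (+2 fires, +3 burnt)
  -> target ignites at step 6
Step 7: cell (5,2)='.' (+3 fires, +2 burnt)
Step 8: cell (5,2)='.' (+1 fires, +3 burnt)
Step 9: cell (5,2)='.' (+0 fires, +1 burnt)
  fire out at step 9

6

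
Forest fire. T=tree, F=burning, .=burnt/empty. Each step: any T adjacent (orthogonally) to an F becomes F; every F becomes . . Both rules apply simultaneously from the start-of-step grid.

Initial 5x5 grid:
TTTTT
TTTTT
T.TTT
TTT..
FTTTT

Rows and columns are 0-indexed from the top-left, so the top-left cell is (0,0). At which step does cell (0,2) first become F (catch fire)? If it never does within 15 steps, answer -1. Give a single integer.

Step 1: cell (0,2)='T' (+2 fires, +1 burnt)
Step 2: cell (0,2)='T' (+3 fires, +2 burnt)
Step 3: cell (0,2)='T' (+3 fires, +3 burnt)
Step 4: cell (0,2)='T' (+4 fires, +3 burnt)
Step 5: cell (0,2)='T' (+3 fires, +4 burnt)
Step 6: cell (0,2)='F' (+3 fires, +3 burnt)
  -> target ignites at step 6
Step 7: cell (0,2)='.' (+2 fires, +3 burnt)
Step 8: cell (0,2)='.' (+1 fires, +2 burnt)
Step 9: cell (0,2)='.' (+0 fires, +1 burnt)
  fire out at step 9

6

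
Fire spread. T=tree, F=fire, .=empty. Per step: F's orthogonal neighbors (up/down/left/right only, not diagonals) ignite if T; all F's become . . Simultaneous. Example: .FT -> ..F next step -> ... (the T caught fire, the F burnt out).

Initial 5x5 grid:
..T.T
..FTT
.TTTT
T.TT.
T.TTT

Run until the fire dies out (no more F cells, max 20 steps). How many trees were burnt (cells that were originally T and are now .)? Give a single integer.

Step 1: +3 fires, +1 burnt (F count now 3)
Step 2: +4 fires, +3 burnt (F count now 4)
Step 3: +4 fires, +4 burnt (F count now 4)
Step 4: +1 fires, +4 burnt (F count now 1)
Step 5: +1 fires, +1 burnt (F count now 1)
Step 6: +0 fires, +1 burnt (F count now 0)
Fire out after step 6
Initially T: 15, now '.': 23
Total burnt (originally-T cells now '.'): 13

Answer: 13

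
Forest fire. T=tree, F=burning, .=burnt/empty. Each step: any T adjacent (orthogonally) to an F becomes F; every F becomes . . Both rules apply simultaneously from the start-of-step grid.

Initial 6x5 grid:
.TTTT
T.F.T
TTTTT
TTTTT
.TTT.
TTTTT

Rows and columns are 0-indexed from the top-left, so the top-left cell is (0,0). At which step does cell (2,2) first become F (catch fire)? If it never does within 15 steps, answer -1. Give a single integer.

Step 1: cell (2,2)='F' (+2 fires, +1 burnt)
  -> target ignites at step 1
Step 2: cell (2,2)='.' (+5 fires, +2 burnt)
Step 3: cell (2,2)='.' (+6 fires, +5 burnt)
Step 4: cell (2,2)='.' (+7 fires, +6 burnt)
Step 5: cell (2,2)='.' (+2 fires, +7 burnt)
Step 6: cell (2,2)='.' (+2 fires, +2 burnt)
Step 7: cell (2,2)='.' (+0 fires, +2 burnt)
  fire out at step 7

1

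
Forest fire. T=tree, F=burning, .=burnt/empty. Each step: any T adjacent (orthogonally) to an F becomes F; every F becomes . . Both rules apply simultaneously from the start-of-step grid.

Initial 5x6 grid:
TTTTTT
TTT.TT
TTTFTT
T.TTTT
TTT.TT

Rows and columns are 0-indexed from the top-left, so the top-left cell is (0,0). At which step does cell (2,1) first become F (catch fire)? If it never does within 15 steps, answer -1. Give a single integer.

Step 1: cell (2,1)='T' (+3 fires, +1 burnt)
Step 2: cell (2,1)='F' (+6 fires, +3 burnt)
  -> target ignites at step 2
Step 3: cell (2,1)='.' (+8 fires, +6 burnt)
Step 4: cell (2,1)='.' (+7 fires, +8 burnt)
Step 5: cell (2,1)='.' (+2 fires, +7 burnt)
Step 6: cell (2,1)='.' (+0 fires, +2 burnt)
  fire out at step 6

2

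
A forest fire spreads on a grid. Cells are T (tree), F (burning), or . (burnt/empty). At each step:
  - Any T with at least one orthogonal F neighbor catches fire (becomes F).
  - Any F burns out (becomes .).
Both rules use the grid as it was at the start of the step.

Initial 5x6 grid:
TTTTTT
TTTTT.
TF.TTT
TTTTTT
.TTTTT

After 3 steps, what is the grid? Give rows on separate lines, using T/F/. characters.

Step 1: 3 trees catch fire, 1 burn out
  TTTTTT
  TFTTT.
  F..TTT
  TFTTTT
  .TTTTT
Step 2: 6 trees catch fire, 3 burn out
  TFTTTT
  F.FTT.
  ...TTT
  F.FTTT
  .FTTTT
Step 3: 5 trees catch fire, 6 burn out
  F.FTTT
  ...FT.
  ...TTT
  ...FTT
  ..FTTT

F.FTTT
...FT.
...TTT
...FTT
..FTTT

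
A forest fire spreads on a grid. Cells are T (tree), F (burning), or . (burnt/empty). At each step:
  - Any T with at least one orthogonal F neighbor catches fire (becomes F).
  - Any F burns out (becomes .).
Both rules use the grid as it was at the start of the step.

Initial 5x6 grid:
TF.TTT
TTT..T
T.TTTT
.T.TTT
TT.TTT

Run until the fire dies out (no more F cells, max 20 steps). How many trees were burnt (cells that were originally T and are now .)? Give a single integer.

Answer: 19

Derivation:
Step 1: +2 fires, +1 burnt (F count now 2)
Step 2: +2 fires, +2 burnt (F count now 2)
Step 3: +2 fires, +2 burnt (F count now 2)
Step 4: +1 fires, +2 burnt (F count now 1)
Step 5: +2 fires, +1 burnt (F count now 2)
Step 6: +3 fires, +2 burnt (F count now 3)
Step 7: +3 fires, +3 burnt (F count now 3)
Step 8: +2 fires, +3 burnt (F count now 2)
Step 9: +1 fires, +2 burnt (F count now 1)
Step 10: +1 fires, +1 burnt (F count now 1)
Step 11: +0 fires, +1 burnt (F count now 0)
Fire out after step 11
Initially T: 22, now '.': 27
Total burnt (originally-T cells now '.'): 19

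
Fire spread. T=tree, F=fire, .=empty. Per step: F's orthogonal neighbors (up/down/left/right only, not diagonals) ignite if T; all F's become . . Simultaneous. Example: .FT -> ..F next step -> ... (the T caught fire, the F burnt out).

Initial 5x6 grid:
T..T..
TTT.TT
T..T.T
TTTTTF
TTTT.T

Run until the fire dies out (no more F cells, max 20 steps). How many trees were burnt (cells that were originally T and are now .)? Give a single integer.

Step 1: +3 fires, +1 burnt (F count now 3)
Step 2: +2 fires, +3 burnt (F count now 2)
Step 3: +4 fires, +2 burnt (F count now 4)
Step 4: +2 fires, +4 burnt (F count now 2)
Step 5: +2 fires, +2 burnt (F count now 2)
Step 6: +2 fires, +2 burnt (F count now 2)
Step 7: +1 fires, +2 burnt (F count now 1)
Step 8: +2 fires, +1 burnt (F count now 2)
Step 9: +1 fires, +2 burnt (F count now 1)
Step 10: +0 fires, +1 burnt (F count now 0)
Fire out after step 10
Initially T: 20, now '.': 29
Total burnt (originally-T cells now '.'): 19

Answer: 19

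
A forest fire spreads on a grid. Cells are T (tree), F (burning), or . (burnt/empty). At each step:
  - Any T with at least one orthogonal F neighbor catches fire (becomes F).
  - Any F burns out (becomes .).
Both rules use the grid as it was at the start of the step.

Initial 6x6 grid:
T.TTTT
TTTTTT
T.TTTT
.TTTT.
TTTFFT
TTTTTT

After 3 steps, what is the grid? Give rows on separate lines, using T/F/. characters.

Step 1: 6 trees catch fire, 2 burn out
  T.TTTT
  TTTTTT
  T.TTTT
  .TTFF.
  TTF..F
  TTTFFT
Step 2: 6 trees catch fire, 6 burn out
  T.TTTT
  TTTTTT
  T.TFFT
  .TF...
  TF....
  TTF..F
Step 3: 7 trees catch fire, 6 burn out
  T.TTTT
  TTTFFT
  T.F..F
  .F....
  F.....
  TF....

T.TTTT
TTTFFT
T.F..F
.F....
F.....
TF....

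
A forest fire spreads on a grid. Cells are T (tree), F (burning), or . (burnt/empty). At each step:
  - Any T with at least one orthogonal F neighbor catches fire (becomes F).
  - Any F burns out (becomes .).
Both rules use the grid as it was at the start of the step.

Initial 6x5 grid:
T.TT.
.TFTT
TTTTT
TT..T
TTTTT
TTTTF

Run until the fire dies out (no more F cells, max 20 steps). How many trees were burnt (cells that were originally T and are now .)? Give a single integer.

Answer: 22

Derivation:
Step 1: +6 fires, +2 burnt (F count now 6)
Step 2: +7 fires, +6 burnt (F count now 7)
Step 3: +5 fires, +7 burnt (F count now 5)
Step 4: +3 fires, +5 burnt (F count now 3)
Step 5: +1 fires, +3 burnt (F count now 1)
Step 6: +0 fires, +1 burnt (F count now 0)
Fire out after step 6
Initially T: 23, now '.': 29
Total burnt (originally-T cells now '.'): 22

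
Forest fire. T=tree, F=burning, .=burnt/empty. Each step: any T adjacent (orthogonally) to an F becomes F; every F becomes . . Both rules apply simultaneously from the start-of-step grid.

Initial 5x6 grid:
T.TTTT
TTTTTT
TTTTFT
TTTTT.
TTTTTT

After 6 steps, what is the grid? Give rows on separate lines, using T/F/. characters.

Step 1: 4 trees catch fire, 1 burn out
  T.TTTT
  TTTTFT
  TTTF.F
  TTTTF.
  TTTTTT
Step 2: 6 trees catch fire, 4 burn out
  T.TTFT
  TTTF.F
  TTF...
  TTTF..
  TTTTFT
Step 3: 7 trees catch fire, 6 burn out
  T.TF.F
  TTF...
  TF....
  TTF...
  TTTF.F
Step 4: 5 trees catch fire, 7 burn out
  T.F...
  TF....
  F.....
  TF....
  TTF...
Step 5: 3 trees catch fire, 5 burn out
  T.....
  F.....
  ......
  F.....
  TF....
Step 6: 2 trees catch fire, 3 burn out
  F.....
  ......
  ......
  ......
  F.....

F.....
......
......
......
F.....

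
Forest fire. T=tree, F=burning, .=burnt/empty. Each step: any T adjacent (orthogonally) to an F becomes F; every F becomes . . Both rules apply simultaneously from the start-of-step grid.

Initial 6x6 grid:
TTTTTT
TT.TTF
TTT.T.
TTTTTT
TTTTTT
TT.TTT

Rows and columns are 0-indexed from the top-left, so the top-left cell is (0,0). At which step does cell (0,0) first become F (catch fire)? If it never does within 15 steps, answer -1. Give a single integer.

Step 1: cell (0,0)='T' (+2 fires, +1 burnt)
Step 2: cell (0,0)='T' (+3 fires, +2 burnt)
Step 3: cell (0,0)='T' (+2 fires, +3 burnt)
Step 4: cell (0,0)='T' (+4 fires, +2 burnt)
Step 5: cell (0,0)='T' (+5 fires, +4 burnt)
Step 6: cell (0,0)='F' (+7 fires, +5 burnt)
  -> target ignites at step 6
Step 7: cell (0,0)='.' (+4 fires, +7 burnt)
Step 8: cell (0,0)='.' (+3 fires, +4 burnt)
Step 9: cell (0,0)='.' (+1 fires, +3 burnt)
Step 10: cell (0,0)='.' (+0 fires, +1 burnt)
  fire out at step 10

6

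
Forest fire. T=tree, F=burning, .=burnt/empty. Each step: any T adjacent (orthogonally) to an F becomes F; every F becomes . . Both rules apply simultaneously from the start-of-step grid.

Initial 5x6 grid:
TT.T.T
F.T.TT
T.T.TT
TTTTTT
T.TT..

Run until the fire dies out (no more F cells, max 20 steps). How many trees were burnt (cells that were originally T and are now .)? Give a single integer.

Answer: 19

Derivation:
Step 1: +2 fires, +1 burnt (F count now 2)
Step 2: +2 fires, +2 burnt (F count now 2)
Step 3: +2 fires, +2 burnt (F count now 2)
Step 4: +1 fires, +2 burnt (F count now 1)
Step 5: +3 fires, +1 burnt (F count now 3)
Step 6: +3 fires, +3 burnt (F count now 3)
Step 7: +2 fires, +3 burnt (F count now 2)
Step 8: +2 fires, +2 burnt (F count now 2)
Step 9: +1 fires, +2 burnt (F count now 1)
Step 10: +1 fires, +1 burnt (F count now 1)
Step 11: +0 fires, +1 burnt (F count now 0)
Fire out after step 11
Initially T: 20, now '.': 29
Total burnt (originally-T cells now '.'): 19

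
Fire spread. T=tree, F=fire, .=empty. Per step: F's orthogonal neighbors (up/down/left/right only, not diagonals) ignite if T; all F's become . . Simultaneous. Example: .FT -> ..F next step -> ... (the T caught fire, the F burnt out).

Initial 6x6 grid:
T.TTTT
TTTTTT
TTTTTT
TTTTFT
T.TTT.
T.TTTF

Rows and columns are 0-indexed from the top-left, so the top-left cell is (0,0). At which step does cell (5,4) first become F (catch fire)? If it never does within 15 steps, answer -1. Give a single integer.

Step 1: cell (5,4)='F' (+5 fires, +2 burnt)
  -> target ignites at step 1
Step 2: cell (5,4)='.' (+6 fires, +5 burnt)
Step 3: cell (5,4)='.' (+7 fires, +6 burnt)
Step 4: cell (5,4)='.' (+5 fires, +7 burnt)
Step 5: cell (5,4)='.' (+4 fires, +5 burnt)
Step 6: cell (5,4)='.' (+2 fires, +4 burnt)
Step 7: cell (5,4)='.' (+1 fires, +2 burnt)
Step 8: cell (5,4)='.' (+0 fires, +1 burnt)
  fire out at step 8

1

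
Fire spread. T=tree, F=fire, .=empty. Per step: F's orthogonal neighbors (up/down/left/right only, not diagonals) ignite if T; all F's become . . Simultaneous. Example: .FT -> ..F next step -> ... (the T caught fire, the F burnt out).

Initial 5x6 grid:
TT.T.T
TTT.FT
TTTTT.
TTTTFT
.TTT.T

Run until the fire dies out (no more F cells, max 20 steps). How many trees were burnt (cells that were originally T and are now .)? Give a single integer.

Step 1: +4 fires, +2 burnt (F count now 4)
Step 2: +5 fires, +4 burnt (F count now 5)
Step 3: +3 fires, +5 burnt (F count now 3)
Step 4: +4 fires, +3 burnt (F count now 4)
Step 5: +2 fires, +4 burnt (F count now 2)
Step 6: +2 fires, +2 burnt (F count now 2)
Step 7: +1 fires, +2 burnt (F count now 1)
Step 8: +0 fires, +1 burnt (F count now 0)
Fire out after step 8
Initially T: 22, now '.': 29
Total burnt (originally-T cells now '.'): 21

Answer: 21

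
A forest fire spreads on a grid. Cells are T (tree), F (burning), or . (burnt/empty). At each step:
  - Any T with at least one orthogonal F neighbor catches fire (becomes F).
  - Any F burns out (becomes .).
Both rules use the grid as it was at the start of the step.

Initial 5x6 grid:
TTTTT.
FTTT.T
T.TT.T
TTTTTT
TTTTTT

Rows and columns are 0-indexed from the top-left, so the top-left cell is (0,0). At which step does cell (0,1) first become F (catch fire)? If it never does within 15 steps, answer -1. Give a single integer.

Step 1: cell (0,1)='T' (+3 fires, +1 burnt)
Step 2: cell (0,1)='F' (+3 fires, +3 burnt)
  -> target ignites at step 2
Step 3: cell (0,1)='.' (+5 fires, +3 burnt)
Step 4: cell (0,1)='.' (+4 fires, +5 burnt)
Step 5: cell (0,1)='.' (+3 fires, +4 burnt)
Step 6: cell (0,1)='.' (+2 fires, +3 burnt)
Step 7: cell (0,1)='.' (+2 fires, +2 burnt)
Step 8: cell (0,1)='.' (+2 fires, +2 burnt)
Step 9: cell (0,1)='.' (+1 fires, +2 burnt)
Step 10: cell (0,1)='.' (+0 fires, +1 burnt)
  fire out at step 10

2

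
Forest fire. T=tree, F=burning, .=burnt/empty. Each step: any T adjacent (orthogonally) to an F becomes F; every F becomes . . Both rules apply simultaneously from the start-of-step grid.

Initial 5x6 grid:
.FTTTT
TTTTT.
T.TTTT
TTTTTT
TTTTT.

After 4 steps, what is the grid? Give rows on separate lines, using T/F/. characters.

Step 1: 2 trees catch fire, 1 burn out
  ..FTTT
  TFTTT.
  T.TTTT
  TTTTTT
  TTTTT.
Step 2: 3 trees catch fire, 2 burn out
  ...FTT
  F.FTT.
  T.TTTT
  TTTTTT
  TTTTT.
Step 3: 4 trees catch fire, 3 burn out
  ....FT
  ...FT.
  F.FTTT
  TTTTTT
  TTTTT.
Step 4: 5 trees catch fire, 4 burn out
  .....F
  ....F.
  ...FTT
  FTFTTT
  TTTTT.

.....F
....F.
...FTT
FTFTTT
TTTTT.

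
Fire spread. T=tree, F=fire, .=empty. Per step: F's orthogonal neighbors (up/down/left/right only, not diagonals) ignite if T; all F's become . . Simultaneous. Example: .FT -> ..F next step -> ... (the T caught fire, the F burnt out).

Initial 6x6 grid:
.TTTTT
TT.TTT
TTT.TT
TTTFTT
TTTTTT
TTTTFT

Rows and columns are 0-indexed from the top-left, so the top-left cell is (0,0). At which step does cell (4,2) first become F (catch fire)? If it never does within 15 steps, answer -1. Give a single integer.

Step 1: cell (4,2)='T' (+6 fires, +2 burnt)
Step 2: cell (4,2)='F' (+7 fires, +6 burnt)
  -> target ignites at step 2
Step 3: cell (4,2)='.' (+6 fires, +7 burnt)
Step 4: cell (4,2)='.' (+7 fires, +6 burnt)
Step 5: cell (4,2)='.' (+4 fires, +7 burnt)
Step 6: cell (4,2)='.' (+1 fires, +4 burnt)
Step 7: cell (4,2)='.' (+0 fires, +1 burnt)
  fire out at step 7

2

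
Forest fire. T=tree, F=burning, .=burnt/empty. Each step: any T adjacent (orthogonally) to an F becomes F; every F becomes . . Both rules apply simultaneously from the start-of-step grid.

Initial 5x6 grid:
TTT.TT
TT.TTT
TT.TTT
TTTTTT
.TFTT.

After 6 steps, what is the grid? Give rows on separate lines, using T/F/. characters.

Step 1: 3 trees catch fire, 1 burn out
  TTT.TT
  TT.TTT
  TT.TTT
  TTFTTT
  .F.FT.
Step 2: 3 trees catch fire, 3 burn out
  TTT.TT
  TT.TTT
  TT.TTT
  TF.FTT
  ....F.
Step 3: 4 trees catch fire, 3 burn out
  TTT.TT
  TT.TTT
  TF.FTT
  F...FT
  ......
Step 4: 5 trees catch fire, 4 burn out
  TTT.TT
  TF.FTT
  F...FT
  .....F
  ......
Step 5: 4 trees catch fire, 5 burn out
  TFT.TT
  F...FT
  .....F
  ......
  ......
Step 6: 4 trees catch fire, 4 burn out
  F.F.FT
  .....F
  ......
  ......
  ......

F.F.FT
.....F
......
......
......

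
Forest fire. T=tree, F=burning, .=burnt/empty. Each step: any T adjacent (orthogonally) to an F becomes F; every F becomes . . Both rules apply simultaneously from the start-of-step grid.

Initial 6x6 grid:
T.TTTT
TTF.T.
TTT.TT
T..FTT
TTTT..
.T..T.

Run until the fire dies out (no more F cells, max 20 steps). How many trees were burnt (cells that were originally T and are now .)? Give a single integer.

Answer: 21

Derivation:
Step 1: +5 fires, +2 burnt (F count now 5)
Step 2: +6 fires, +5 burnt (F count now 6)
Step 3: +6 fires, +6 burnt (F count now 6)
Step 4: +4 fires, +6 burnt (F count now 4)
Step 5: +0 fires, +4 burnt (F count now 0)
Fire out after step 5
Initially T: 22, now '.': 35
Total burnt (originally-T cells now '.'): 21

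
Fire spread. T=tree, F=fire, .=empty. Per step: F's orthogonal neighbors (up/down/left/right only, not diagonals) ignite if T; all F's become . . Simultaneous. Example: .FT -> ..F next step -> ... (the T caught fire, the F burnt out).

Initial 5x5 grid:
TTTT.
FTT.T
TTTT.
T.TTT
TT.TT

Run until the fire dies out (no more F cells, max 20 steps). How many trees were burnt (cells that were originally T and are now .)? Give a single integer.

Step 1: +3 fires, +1 burnt (F count now 3)
Step 2: +4 fires, +3 burnt (F count now 4)
Step 3: +3 fires, +4 burnt (F count now 3)
Step 4: +4 fires, +3 burnt (F count now 4)
Step 5: +1 fires, +4 burnt (F count now 1)
Step 6: +2 fires, +1 burnt (F count now 2)
Step 7: +1 fires, +2 burnt (F count now 1)
Step 8: +0 fires, +1 burnt (F count now 0)
Fire out after step 8
Initially T: 19, now '.': 24
Total burnt (originally-T cells now '.'): 18

Answer: 18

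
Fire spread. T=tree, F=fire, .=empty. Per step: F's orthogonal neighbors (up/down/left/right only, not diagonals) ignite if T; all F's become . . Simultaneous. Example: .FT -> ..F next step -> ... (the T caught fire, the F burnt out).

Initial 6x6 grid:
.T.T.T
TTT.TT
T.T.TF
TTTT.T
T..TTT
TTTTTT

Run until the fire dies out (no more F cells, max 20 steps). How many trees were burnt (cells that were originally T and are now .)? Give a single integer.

Answer: 25

Derivation:
Step 1: +3 fires, +1 burnt (F count now 3)
Step 2: +3 fires, +3 burnt (F count now 3)
Step 3: +2 fires, +3 burnt (F count now 2)
Step 4: +2 fires, +2 burnt (F count now 2)
Step 5: +2 fires, +2 burnt (F count now 2)
Step 6: +2 fires, +2 burnt (F count now 2)
Step 7: +3 fires, +2 burnt (F count now 3)
Step 8: +3 fires, +3 burnt (F count now 3)
Step 9: +3 fires, +3 burnt (F count now 3)
Step 10: +2 fires, +3 burnt (F count now 2)
Step 11: +0 fires, +2 burnt (F count now 0)
Fire out after step 11
Initially T: 26, now '.': 35
Total burnt (originally-T cells now '.'): 25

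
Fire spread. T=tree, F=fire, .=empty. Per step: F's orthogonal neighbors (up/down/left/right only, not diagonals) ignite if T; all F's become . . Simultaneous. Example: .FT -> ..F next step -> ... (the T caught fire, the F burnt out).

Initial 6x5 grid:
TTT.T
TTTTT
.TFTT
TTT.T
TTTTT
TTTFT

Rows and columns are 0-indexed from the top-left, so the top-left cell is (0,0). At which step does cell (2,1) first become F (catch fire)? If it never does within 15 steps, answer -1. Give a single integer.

Step 1: cell (2,1)='F' (+7 fires, +2 burnt)
  -> target ignites at step 1
Step 2: cell (2,1)='.' (+8 fires, +7 burnt)
Step 3: cell (2,1)='.' (+7 fires, +8 burnt)
Step 4: cell (2,1)='.' (+3 fires, +7 burnt)
Step 5: cell (2,1)='.' (+0 fires, +3 burnt)
  fire out at step 5

1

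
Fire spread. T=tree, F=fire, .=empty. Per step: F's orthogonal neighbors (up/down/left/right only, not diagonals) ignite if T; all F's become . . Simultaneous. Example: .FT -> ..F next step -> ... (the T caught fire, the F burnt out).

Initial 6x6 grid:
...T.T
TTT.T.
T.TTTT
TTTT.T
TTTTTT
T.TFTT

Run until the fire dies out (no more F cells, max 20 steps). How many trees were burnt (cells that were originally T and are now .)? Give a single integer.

Step 1: +3 fires, +1 burnt (F count now 3)
Step 2: +4 fires, +3 burnt (F count now 4)
Step 3: +4 fires, +4 burnt (F count now 4)
Step 4: +5 fires, +4 burnt (F count now 5)
Step 5: +5 fires, +5 burnt (F count now 5)
Step 6: +2 fires, +5 burnt (F count now 2)
Step 7: +1 fires, +2 burnt (F count now 1)
Step 8: +0 fires, +1 burnt (F count now 0)
Fire out after step 8
Initially T: 26, now '.': 34
Total burnt (originally-T cells now '.'): 24

Answer: 24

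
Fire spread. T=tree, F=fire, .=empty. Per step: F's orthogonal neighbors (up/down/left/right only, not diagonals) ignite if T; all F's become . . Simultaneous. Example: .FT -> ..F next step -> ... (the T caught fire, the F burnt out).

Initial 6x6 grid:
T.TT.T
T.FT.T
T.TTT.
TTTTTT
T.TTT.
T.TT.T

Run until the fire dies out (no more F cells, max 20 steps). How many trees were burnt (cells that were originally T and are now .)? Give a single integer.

Answer: 22

Derivation:
Step 1: +3 fires, +1 burnt (F count now 3)
Step 2: +3 fires, +3 burnt (F count now 3)
Step 3: +4 fires, +3 burnt (F count now 4)
Step 4: +4 fires, +4 burnt (F count now 4)
Step 5: +5 fires, +4 burnt (F count now 5)
Step 6: +2 fires, +5 burnt (F count now 2)
Step 7: +1 fires, +2 burnt (F count now 1)
Step 8: +0 fires, +1 burnt (F count now 0)
Fire out after step 8
Initially T: 25, now '.': 33
Total burnt (originally-T cells now '.'): 22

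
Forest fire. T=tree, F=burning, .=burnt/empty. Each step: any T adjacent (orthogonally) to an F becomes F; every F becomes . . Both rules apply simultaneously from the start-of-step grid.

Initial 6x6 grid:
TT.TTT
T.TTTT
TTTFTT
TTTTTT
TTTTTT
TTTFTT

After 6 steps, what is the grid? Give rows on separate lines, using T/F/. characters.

Step 1: 7 trees catch fire, 2 burn out
  TT.TTT
  T.TFTT
  TTF.FT
  TTTFTT
  TTTFTT
  TTF.FT
Step 2: 11 trees catch fire, 7 burn out
  TT.FTT
  T.F.FT
  TF...F
  TTF.FT
  TTF.FT
  TF...F
Step 3: 8 trees catch fire, 11 burn out
  TT..FT
  T....F
  F.....
  TF...F
  TF...F
  F.....
Step 4: 4 trees catch fire, 8 burn out
  TT...F
  F.....
  ......
  F.....
  F.....
  ......
Step 5: 1 trees catch fire, 4 burn out
  FT....
  ......
  ......
  ......
  ......
  ......
Step 6: 1 trees catch fire, 1 burn out
  .F....
  ......
  ......
  ......
  ......
  ......

.F....
......
......
......
......
......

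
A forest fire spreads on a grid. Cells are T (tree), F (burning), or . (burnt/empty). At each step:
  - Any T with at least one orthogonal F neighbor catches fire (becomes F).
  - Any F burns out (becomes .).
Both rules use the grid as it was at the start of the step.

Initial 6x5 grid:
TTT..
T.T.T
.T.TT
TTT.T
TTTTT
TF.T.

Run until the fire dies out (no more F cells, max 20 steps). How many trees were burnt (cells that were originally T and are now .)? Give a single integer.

Answer: 15

Derivation:
Step 1: +2 fires, +1 burnt (F count now 2)
Step 2: +3 fires, +2 burnt (F count now 3)
Step 3: +4 fires, +3 burnt (F count now 4)
Step 4: +2 fires, +4 burnt (F count now 2)
Step 5: +1 fires, +2 burnt (F count now 1)
Step 6: +1 fires, +1 burnt (F count now 1)
Step 7: +2 fires, +1 burnt (F count now 2)
Step 8: +0 fires, +2 burnt (F count now 0)
Fire out after step 8
Initially T: 20, now '.': 25
Total burnt (originally-T cells now '.'): 15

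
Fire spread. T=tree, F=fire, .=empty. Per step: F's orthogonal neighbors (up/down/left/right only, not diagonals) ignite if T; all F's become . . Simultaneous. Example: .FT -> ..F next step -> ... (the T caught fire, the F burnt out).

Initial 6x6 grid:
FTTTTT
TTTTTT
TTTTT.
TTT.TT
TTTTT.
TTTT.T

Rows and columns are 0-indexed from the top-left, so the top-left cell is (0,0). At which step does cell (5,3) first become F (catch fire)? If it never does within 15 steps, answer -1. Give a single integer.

Step 1: cell (5,3)='T' (+2 fires, +1 burnt)
Step 2: cell (5,3)='T' (+3 fires, +2 burnt)
Step 3: cell (5,3)='T' (+4 fires, +3 burnt)
Step 4: cell (5,3)='T' (+5 fires, +4 burnt)
Step 5: cell (5,3)='T' (+6 fires, +5 burnt)
Step 6: cell (5,3)='T' (+4 fires, +6 burnt)
Step 7: cell (5,3)='T' (+3 fires, +4 burnt)
Step 8: cell (5,3)='F' (+3 fires, +3 burnt)
  -> target ignites at step 8
Step 9: cell (5,3)='.' (+0 fires, +3 burnt)
  fire out at step 9

8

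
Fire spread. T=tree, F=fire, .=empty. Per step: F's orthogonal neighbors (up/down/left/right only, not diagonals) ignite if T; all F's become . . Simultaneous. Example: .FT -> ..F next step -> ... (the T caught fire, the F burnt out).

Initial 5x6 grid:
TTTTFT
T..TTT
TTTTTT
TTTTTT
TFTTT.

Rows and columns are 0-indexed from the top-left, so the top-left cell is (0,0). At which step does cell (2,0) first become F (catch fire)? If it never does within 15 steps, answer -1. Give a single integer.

Step 1: cell (2,0)='T' (+6 fires, +2 burnt)
Step 2: cell (2,0)='T' (+8 fires, +6 burnt)
Step 3: cell (2,0)='F' (+8 fires, +8 burnt)
  -> target ignites at step 3
Step 4: cell (2,0)='.' (+3 fires, +8 burnt)
Step 5: cell (2,0)='.' (+0 fires, +3 burnt)
  fire out at step 5

3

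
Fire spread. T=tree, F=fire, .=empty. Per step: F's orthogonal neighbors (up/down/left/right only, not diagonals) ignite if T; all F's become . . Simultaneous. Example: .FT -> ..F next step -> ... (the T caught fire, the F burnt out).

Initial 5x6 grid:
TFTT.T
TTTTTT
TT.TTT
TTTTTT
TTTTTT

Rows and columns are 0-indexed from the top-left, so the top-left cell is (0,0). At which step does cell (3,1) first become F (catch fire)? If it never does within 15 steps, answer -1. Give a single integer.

Step 1: cell (3,1)='T' (+3 fires, +1 burnt)
Step 2: cell (3,1)='T' (+4 fires, +3 burnt)
Step 3: cell (3,1)='F' (+3 fires, +4 burnt)
  -> target ignites at step 3
Step 4: cell (3,1)='.' (+5 fires, +3 burnt)
Step 5: cell (3,1)='.' (+5 fires, +5 burnt)
Step 6: cell (3,1)='.' (+4 fires, +5 burnt)
Step 7: cell (3,1)='.' (+2 fires, +4 burnt)
Step 8: cell (3,1)='.' (+1 fires, +2 burnt)
Step 9: cell (3,1)='.' (+0 fires, +1 burnt)
  fire out at step 9

3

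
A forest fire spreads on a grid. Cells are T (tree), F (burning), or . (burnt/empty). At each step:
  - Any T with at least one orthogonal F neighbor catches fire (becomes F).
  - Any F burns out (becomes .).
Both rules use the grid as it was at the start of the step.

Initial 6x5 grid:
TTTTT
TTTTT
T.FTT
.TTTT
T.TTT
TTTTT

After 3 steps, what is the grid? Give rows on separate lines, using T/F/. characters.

Step 1: 3 trees catch fire, 1 burn out
  TTTTT
  TTFTT
  T..FT
  .TFTT
  T.TTT
  TTTTT
Step 2: 7 trees catch fire, 3 burn out
  TTFTT
  TF.FT
  T...F
  .F.FT
  T.FTT
  TTTTT
Step 3: 7 trees catch fire, 7 burn out
  TF.FT
  F...F
  T....
  ....F
  T..FT
  TTFTT

TF.FT
F...F
T....
....F
T..FT
TTFTT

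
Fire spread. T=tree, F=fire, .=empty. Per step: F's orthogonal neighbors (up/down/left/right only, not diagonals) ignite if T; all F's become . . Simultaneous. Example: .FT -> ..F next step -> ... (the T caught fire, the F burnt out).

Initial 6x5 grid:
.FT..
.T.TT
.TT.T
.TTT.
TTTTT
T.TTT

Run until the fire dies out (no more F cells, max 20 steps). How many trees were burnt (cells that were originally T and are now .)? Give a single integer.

Step 1: +2 fires, +1 burnt (F count now 2)
Step 2: +1 fires, +2 burnt (F count now 1)
Step 3: +2 fires, +1 burnt (F count now 2)
Step 4: +2 fires, +2 burnt (F count now 2)
Step 5: +3 fires, +2 burnt (F count now 3)
Step 6: +3 fires, +3 burnt (F count now 3)
Step 7: +2 fires, +3 burnt (F count now 2)
Step 8: +1 fires, +2 burnt (F count now 1)
Step 9: +0 fires, +1 burnt (F count now 0)
Fire out after step 9
Initially T: 19, now '.': 27
Total burnt (originally-T cells now '.'): 16

Answer: 16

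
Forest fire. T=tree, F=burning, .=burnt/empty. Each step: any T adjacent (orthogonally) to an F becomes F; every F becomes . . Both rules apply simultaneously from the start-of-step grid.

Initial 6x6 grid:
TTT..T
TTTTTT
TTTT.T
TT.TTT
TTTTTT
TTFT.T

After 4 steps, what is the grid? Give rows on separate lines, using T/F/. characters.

Step 1: 3 trees catch fire, 1 burn out
  TTT..T
  TTTTTT
  TTTT.T
  TT.TTT
  TTFTTT
  TF.F.T
Step 2: 3 trees catch fire, 3 burn out
  TTT..T
  TTTTTT
  TTTT.T
  TT.TTT
  TF.FTT
  F....T
Step 3: 4 trees catch fire, 3 burn out
  TTT..T
  TTTTTT
  TTTT.T
  TF.FTT
  F...FT
  .....T
Step 4: 5 trees catch fire, 4 burn out
  TTT..T
  TTTTTT
  TFTF.T
  F...FT
  .....F
  .....T

TTT..T
TTTTTT
TFTF.T
F...FT
.....F
.....T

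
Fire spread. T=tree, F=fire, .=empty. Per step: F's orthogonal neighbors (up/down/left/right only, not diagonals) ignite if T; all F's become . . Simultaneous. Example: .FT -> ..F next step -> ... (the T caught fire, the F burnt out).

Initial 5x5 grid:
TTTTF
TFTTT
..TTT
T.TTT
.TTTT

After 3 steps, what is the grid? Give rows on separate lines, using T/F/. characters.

Step 1: 5 trees catch fire, 2 burn out
  TFTF.
  F.FTF
  ..TTT
  T.TTT
  .TTTT
Step 2: 5 trees catch fire, 5 burn out
  F.F..
  ...F.
  ..FTF
  T.TTT
  .TTTT
Step 3: 3 trees catch fire, 5 burn out
  .....
  .....
  ...F.
  T.FTF
  .TTTT

.....
.....
...F.
T.FTF
.TTTT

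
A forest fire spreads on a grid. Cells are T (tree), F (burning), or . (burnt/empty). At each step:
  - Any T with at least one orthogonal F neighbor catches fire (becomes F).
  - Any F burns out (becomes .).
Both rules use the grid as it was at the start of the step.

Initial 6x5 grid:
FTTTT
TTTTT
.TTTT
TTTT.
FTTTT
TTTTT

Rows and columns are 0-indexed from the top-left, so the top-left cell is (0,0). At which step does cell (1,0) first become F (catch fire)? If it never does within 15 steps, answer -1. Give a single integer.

Step 1: cell (1,0)='F' (+5 fires, +2 burnt)
  -> target ignites at step 1
Step 2: cell (1,0)='.' (+5 fires, +5 burnt)
Step 3: cell (1,0)='.' (+6 fires, +5 burnt)
Step 4: cell (1,0)='.' (+6 fires, +6 burnt)
Step 5: cell (1,0)='.' (+3 fires, +6 burnt)
Step 6: cell (1,0)='.' (+1 fires, +3 burnt)
Step 7: cell (1,0)='.' (+0 fires, +1 burnt)
  fire out at step 7

1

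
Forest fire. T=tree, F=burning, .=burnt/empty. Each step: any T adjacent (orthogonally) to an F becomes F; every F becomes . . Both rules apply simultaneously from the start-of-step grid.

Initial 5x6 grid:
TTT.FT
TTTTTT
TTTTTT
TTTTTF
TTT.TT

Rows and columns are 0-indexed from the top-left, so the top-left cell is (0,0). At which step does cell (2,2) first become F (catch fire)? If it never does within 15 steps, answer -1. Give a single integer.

Step 1: cell (2,2)='T' (+5 fires, +2 burnt)
Step 2: cell (2,2)='T' (+5 fires, +5 burnt)
Step 3: cell (2,2)='T' (+3 fires, +5 burnt)
Step 4: cell (2,2)='F' (+5 fires, +3 burnt)
  -> target ignites at step 4
Step 5: cell (2,2)='.' (+5 fires, +5 burnt)
Step 6: cell (2,2)='.' (+3 fires, +5 burnt)
Step 7: cell (2,2)='.' (+0 fires, +3 burnt)
  fire out at step 7

4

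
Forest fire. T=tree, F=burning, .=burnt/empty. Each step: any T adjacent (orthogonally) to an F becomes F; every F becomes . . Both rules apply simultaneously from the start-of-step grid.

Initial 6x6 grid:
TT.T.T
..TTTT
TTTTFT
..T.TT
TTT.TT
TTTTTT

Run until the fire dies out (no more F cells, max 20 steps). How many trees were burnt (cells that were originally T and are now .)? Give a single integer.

Answer: 25

Derivation:
Step 1: +4 fires, +1 burnt (F count now 4)
Step 2: +5 fires, +4 burnt (F count now 5)
Step 3: +7 fires, +5 burnt (F count now 7)
Step 4: +4 fires, +7 burnt (F count now 4)
Step 5: +2 fires, +4 burnt (F count now 2)
Step 6: +2 fires, +2 burnt (F count now 2)
Step 7: +1 fires, +2 burnt (F count now 1)
Step 8: +0 fires, +1 burnt (F count now 0)
Fire out after step 8
Initially T: 27, now '.': 34
Total burnt (originally-T cells now '.'): 25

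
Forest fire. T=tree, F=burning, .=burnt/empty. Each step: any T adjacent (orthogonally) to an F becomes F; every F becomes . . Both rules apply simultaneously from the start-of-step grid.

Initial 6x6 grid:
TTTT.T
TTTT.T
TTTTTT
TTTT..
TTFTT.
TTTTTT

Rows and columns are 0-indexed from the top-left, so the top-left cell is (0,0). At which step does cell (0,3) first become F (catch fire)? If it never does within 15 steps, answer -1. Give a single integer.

Step 1: cell (0,3)='T' (+4 fires, +1 burnt)
Step 2: cell (0,3)='T' (+7 fires, +4 burnt)
Step 3: cell (0,3)='T' (+6 fires, +7 burnt)
Step 4: cell (0,3)='T' (+6 fires, +6 burnt)
Step 5: cell (0,3)='F' (+4 fires, +6 burnt)
  -> target ignites at step 5
Step 6: cell (0,3)='.' (+2 fires, +4 burnt)
Step 7: cell (0,3)='.' (+1 fires, +2 burnt)
Step 8: cell (0,3)='.' (+0 fires, +1 burnt)
  fire out at step 8

5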